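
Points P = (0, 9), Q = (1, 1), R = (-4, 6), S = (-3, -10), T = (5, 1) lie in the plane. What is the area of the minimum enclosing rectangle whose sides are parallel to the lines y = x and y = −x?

187

In coordinates u = x + y, v = x − y the rectangle is axis-aligned; the map (x,y)→(u,v) scales areas by 2.
u-values: 9, 2, 2, -13, 6; range = 9 − (-13) = 22.
v-values: -9, 0, -10, 7, 4; range = 7 − (-10) = 17.
Area = (22 × 17) / 2 = 187.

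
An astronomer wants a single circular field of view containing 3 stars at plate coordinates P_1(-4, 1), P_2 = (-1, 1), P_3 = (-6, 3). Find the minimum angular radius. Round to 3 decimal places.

Side lengths²: P_1P_2² = 9, P_1P_3² = 8, P_2P_3² = 29.
Since P_2P_3² = 29 ≥ 9 + 8 = 17, the angle opposite P_2P_3 is not acute, so the smallest enclosing circle has P_2P_3 as diameter.
Centre = midpoint of P_2P_3 = (-3.5, 2), r² = 29/4 = 7.25.
r = √(7.25) ≈ 2.693.

2.693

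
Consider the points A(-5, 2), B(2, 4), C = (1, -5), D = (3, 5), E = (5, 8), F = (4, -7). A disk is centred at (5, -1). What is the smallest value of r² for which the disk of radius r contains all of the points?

The required radius is the distance from (5, -1) to the farthest point.
Squared distances: 109, 34, 32, 40, 81, 37.
Maximum is 109, attained at A.

109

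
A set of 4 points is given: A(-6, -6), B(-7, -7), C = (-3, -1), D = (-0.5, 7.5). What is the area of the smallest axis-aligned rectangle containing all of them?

94.25

x ranges over [-7, -0.5], width 6.5.
y ranges over [-7, 7.5], height 14.5.
Area = 6.5 × 14.5 = 94.25.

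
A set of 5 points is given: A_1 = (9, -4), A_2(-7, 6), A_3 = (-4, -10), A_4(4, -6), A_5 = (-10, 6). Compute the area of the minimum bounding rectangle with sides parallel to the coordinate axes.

304

x ranges over [-10, 9], width 19.
y ranges over [-10, 6], height 16.
Area = 19 × 16 = 304.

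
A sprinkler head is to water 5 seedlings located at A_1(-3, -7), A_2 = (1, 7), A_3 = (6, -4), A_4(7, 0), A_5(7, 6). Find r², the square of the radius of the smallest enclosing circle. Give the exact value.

67.25

By Welzl's lemma the MEC is supported by two points (diametrically opposite) or three points (on a circumcircle).
The farthest pair is A_1–A_5 with squared distance 269. The circle on this segment as diameter has centre (2, -0.5) and r² = 269/4 = 67.25.
Check A_2: distance² to centre = 57.25 ≤ 67.25, so it lies inside.
All remaining points lie in this disk, and no smaller disk contains both endpoints, so this is the minimum enclosing circle.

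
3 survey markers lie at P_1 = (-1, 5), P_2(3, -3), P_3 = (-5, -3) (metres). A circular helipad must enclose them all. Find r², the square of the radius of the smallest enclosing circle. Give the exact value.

25

Side lengths²: P_1P_2² = 80, P_1P_3² = 80, P_2P_3² = 64.
Since P_1P_3² = 80 < 80 + 64 = 144, the triangle is acute, so the smallest enclosing circle is the circumcircle.
Circumcentre = (-1, 0), r² = 25.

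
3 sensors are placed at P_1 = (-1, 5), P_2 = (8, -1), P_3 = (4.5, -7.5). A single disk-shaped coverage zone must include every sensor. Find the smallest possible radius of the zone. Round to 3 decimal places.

6.828

Side lengths²: P_1P_2² = 117, P_1P_3² = 186.5, P_2P_3² = 54.5.
Since P_1P_3² = 186.5 ≥ 117 + 54.5 = 171.5, the angle opposite P_1P_3 is not acute, so the smallest enclosing circle has P_1P_3 as diameter.
Centre = midpoint of P_1P_3 = (1.75, -1.25), r² = 186.5/4 = 46.625.
r = √(46.625) ≈ 6.828.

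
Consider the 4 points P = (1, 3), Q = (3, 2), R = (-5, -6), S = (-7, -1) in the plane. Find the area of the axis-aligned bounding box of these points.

90

x ranges over [-7, 3], width 10.
y ranges over [-6, 3], height 9.
Area = 10 × 9 = 90.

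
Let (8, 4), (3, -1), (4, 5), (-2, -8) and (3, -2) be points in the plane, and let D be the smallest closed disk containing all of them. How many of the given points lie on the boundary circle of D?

The minimum enclosing circle of a finite set is fixed by two of the points (as a diameter) or three (as a circumcircle).
The farthest pair is (8, 4)–(-2, -8) with squared distance 244. The circle on this segment as diameter has centre (3, -2) and r² = 244/4 = 61.
Check (3, -1): distance² to centre = 1 ≤ 61, so it lies inside.
All remaining points lie in this disk, and no smaller disk contains both endpoints, so this is the minimum enclosing circle.
The points at distance exactly r from the centre are (8, 4), (-2, -8) — 2 points.

2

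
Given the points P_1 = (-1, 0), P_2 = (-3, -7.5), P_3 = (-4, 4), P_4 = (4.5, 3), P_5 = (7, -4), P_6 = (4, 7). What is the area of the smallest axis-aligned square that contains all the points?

210.25

The bounding box has width 11 and height 14.5.
An axis-aligned square enclosing the set must have side ≥ max(width, height).
So the minimum side is max(11, 14.5) = 14.5.
Area = 14.5² = 210.25.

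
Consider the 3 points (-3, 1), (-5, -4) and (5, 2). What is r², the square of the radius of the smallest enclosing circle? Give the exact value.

Call the three points A, B, C in the order given.
Side lengths²: AB² = 29, AC² = 65, BC² = 136.
Since BC² = 136 ≥ 65 + 29 = 94, the angle opposite BC is not acute, so the smallest enclosing circle has BC as diameter.
Centre = midpoint of BC = (0, -1), r² = 136/4 = 34.

34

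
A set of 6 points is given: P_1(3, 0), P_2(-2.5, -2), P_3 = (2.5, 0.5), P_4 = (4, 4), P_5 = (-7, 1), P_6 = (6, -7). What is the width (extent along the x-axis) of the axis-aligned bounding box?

13

max x = 6, min x = -7, so width = 13.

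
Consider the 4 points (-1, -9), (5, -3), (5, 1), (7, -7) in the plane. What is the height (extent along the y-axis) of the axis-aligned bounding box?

10

max y = 1, min y = -9, so height = 10.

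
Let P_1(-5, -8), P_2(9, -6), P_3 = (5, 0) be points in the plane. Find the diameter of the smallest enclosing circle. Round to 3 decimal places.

14.196

Side lengths²: P_1P_2² = 200, P_1P_3² = 164, P_2P_3² = 52.
Since P_1P_2² = 200 < 164 + 52 = 216, the triangle is acute, so the smallest enclosing circle is the circumcircle.
Circumcentre = (44/23, -147/23), r² = 26650/529.
Diameter = 2r = 2√(26650/529) ≈ 14.196.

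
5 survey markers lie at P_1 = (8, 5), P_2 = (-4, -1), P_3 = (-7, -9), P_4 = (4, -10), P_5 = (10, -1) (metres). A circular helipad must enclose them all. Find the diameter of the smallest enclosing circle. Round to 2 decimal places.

The farthest pair is P_1–P_3 with squared distance 421. The circle on this segment as diameter has centre (0.5, -2) and r² = 421/4 = 105.25.
Check P_2: distance² to centre = 21.25 ≤ 105.25, so it lies inside.
All remaining points lie in this disk, and no smaller disk contains both endpoints, so this is the minimum enclosing circle.
Diameter = 2r = 2√(105.25) ≈ 20.52.

20.52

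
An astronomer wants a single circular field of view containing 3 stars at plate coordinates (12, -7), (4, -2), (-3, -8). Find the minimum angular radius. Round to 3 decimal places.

Call the three points A, B, C in the order given.
Side lengths²: AB² = 89, AC² = 226, BC² = 85.
Since AC² = 226 ≥ 89 + 85 = 174, the angle opposite AC is not acute, so the smallest enclosing circle has AC as diameter.
Centre = midpoint of AC = (4.5, -7.5), r² = 226/4 = 56.5.
r = √(56.5) ≈ 7.517.

7.517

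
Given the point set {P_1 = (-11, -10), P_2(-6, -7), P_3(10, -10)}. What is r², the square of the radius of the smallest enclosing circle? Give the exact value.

Side lengths²: P_1P_2² = 34, P_1P_3² = 441, P_2P_3² = 265.
Since P_1P_3² = 441 ≥ 265 + 34 = 299, the angle opposite P_1P_3 is not acute, so the smallest enclosing circle has P_1P_3 as diameter.
Centre = midpoint of P_1P_3 = (-0.5, -10), r² = 441/4 = 110.25.

110.25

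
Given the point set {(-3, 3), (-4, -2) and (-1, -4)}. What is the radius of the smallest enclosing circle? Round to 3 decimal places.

Call the three points A, B, C in the order given.
Side lengths²: AB² = 26, AC² = 53, BC² = 13.
Since AC² = 53 ≥ 26 + 13 = 39, the angle opposite AC is not acute, so the smallest enclosing circle has AC as diameter.
Centre = midpoint of AC = (-2, -0.5), r² = 53/4 = 13.25.
r = √(13.25) ≈ 3.640.

3.640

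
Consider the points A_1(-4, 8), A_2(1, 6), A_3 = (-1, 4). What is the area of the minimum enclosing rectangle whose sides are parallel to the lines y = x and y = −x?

14

In coordinates u = x + y, v = x − y the rectangle is axis-aligned; the map (x,y)→(u,v) scales areas by 2.
u-values: 4, 7, 3; range = 7 − 3 = 4.
v-values: -12, -5, -5; range = -5 − (-12) = 7.
Area = (4 × 7) / 2 = 14.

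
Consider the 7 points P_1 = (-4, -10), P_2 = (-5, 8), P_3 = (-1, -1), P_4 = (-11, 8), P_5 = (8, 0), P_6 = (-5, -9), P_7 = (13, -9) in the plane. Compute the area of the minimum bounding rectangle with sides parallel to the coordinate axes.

x ranges over [-11, 13], width 24.
y ranges over [-10, 8], height 18.
Area = 24 × 18 = 432.

432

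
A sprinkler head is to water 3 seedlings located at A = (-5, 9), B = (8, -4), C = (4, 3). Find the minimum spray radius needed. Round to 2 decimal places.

9.19

Side lengths²: AB² = 338, AC² = 117, BC² = 65.
Since AB² = 338 ≥ 117 + 65 = 182, the angle opposite AB is not acute, so the smallest enclosing circle has AB as diameter.
Centre = midpoint of AB = (1.5, 2.5), r² = 338/4 = 84.5.
r = √(84.5) ≈ 9.19.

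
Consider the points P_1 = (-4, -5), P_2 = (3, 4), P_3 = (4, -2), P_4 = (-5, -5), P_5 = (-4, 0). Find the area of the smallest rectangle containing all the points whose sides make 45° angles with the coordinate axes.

85

In coordinates u = x + y, v = x − y the rectangle is axis-aligned; the map (x,y)→(u,v) scales areas by 2.
u-values: -9, 7, 2, -10, -4; range = 7 − (-10) = 17.
v-values: 1, -1, 6, 0, -4; range = 6 − (-4) = 10.
Area = (17 × 10) / 2 = 85.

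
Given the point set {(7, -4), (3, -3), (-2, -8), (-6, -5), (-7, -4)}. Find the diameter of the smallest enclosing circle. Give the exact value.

By Welzl's lemma the MEC is supported by two points (diametrically opposite) or three points (on a circumcircle).
The farthest pair is (7, -4)–(-7, -4) with squared distance 196. The circle on this segment as diameter has centre (0, -4) and r² = 196/4 = 49.
Check (3, -3): distance² to centre = 10 ≤ 49, so it lies inside.
All remaining points lie in this disk, and no smaller disk contains both endpoints, so this is the minimum enclosing circle.
Diameter = 2r = 2√49 = 14.

14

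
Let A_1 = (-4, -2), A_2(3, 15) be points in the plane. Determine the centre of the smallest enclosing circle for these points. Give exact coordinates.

The smallest circle enclosing two points has them as diameter endpoints.
Centre = midpoint = (-0.5, 6.5); r² = |A_1A_2|²/4 = 338/4 = 84.5.
Centre = (-0.5, 6.5).

(-0.5, 6.5)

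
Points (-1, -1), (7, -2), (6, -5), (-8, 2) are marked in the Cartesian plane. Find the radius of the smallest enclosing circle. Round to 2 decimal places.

7.84

The minimum enclosing circle is determined by three boundary points: (7, -2), (6, -5), (-8, 2).
Their circumcentre is (-11/14, -15/14) with r² = 6025/98.
The farthest remaining point (-1, -1) is at distance² 5/98 ≤ 6025/98.
r = √(6025/98) ≈ 7.84.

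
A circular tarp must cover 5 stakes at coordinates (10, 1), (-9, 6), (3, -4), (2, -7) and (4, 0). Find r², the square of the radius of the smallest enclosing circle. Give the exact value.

By Welzl's lemma the MEC is supported by two points (diametrically opposite) or three points (on a circumcircle).
The minimum enclosing circle is determined by three boundary points: (10, 1), (-9, 6), (2, -7).
Their circumcentre is (7/24, 65/24) with r² = 27985/288.
The farthest remaining point (3, -4) is at distance² 15073/288 ≤ 27985/288.

27985/288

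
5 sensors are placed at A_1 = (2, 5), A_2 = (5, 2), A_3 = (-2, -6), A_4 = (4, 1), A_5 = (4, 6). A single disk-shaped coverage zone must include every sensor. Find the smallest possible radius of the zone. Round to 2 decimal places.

The farthest pair is A_3–A_5 with squared distance 180. The circle on this segment as diameter has centre (1, 0) and r² = 180/4 = 45.
Check A_1: distance² to centre = 26 ≤ 45, so it lies inside.
All remaining points lie in this disk, and no smaller disk contains both endpoints, so this is the minimum enclosing circle.
r = √45 ≈ 6.71.

6.71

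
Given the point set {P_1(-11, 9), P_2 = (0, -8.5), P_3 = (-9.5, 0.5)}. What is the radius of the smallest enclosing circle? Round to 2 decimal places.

10.34

Side lengths²: P_1P_2² = 427.25, P_1P_3² = 74.5, P_2P_3² = 171.25.
Since P_1P_2² = 427.25 ≥ 171.25 + 74.5 = 245.75, the angle opposite P_1P_2 is not acute, so the smallest enclosing circle has P_1P_2 as diameter.
Centre = midpoint of P_1P_2 = (-5.5, 0.25), r² = 427.25/4 = 106.8125.
r = √(106.8125) ≈ 10.34.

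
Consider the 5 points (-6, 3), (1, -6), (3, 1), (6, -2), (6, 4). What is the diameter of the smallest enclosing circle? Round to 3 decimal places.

The minimum enclosing circle of a finite set is fixed by two of the points (as a diameter) or three (as a circumcircle).
The minimum enclosing circle is determined by three boundary points: (-6, 3), (1, -6), (6, 4).
Their circumcentre is (11/46, 29/46) with r² = 47125/1058.
The farthest remaining point (6, -2) is at distance² 42433/1058 ≤ 47125/1058.
Diameter = 2r = 2√(47125/1058) ≈ 13.348.

13.348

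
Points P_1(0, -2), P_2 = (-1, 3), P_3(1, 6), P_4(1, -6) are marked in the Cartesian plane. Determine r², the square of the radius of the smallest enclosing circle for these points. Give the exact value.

The farthest pair is P_3–P_4 with squared distance 144. The circle on this segment as diameter has centre (1, 0) and r² = 144/4 = 36.
Check P_1: distance² to centre = 5 ≤ 36, so it lies inside.
All remaining points lie in this disk, and no smaller disk contains both endpoints, so this is the minimum enclosing circle.

36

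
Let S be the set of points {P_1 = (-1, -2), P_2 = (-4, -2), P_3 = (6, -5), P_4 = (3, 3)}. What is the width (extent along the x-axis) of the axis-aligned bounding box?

10

max x = 6, min x = -4, so width = 10.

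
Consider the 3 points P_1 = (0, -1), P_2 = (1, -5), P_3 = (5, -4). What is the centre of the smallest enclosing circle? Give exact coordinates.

Side lengths²: P_1P_2² = 17, P_1P_3² = 34, P_2P_3² = 17.
Since P_1P_3² = 34 ≥ 17 + 17 = 34, the angle opposite P_1P_3 is not acute, so the smallest enclosing circle has P_1P_3 as diameter.
Centre = midpoint of P_1P_3 = (2.5, -2.5), r² = 34/4 = 8.5.
Centre = (2.5, -2.5).

(2.5, -2.5)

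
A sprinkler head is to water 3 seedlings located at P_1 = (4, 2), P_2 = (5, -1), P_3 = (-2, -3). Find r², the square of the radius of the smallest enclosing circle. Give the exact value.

Side lengths²: P_1P_2² = 10, P_1P_3² = 61, P_2P_3² = 53.
Since P_1P_3² = 61 < 53 + 10 = 63, the triangle is acute, so the smallest enclosing circle is the circumcircle.
Circumcentre = (51/46, -29/46), r² = 16165/1058.

16165/1058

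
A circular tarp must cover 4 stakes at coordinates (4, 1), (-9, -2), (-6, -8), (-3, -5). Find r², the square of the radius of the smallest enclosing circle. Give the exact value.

The minimum enclosing circle of a finite set is fixed by two of the points (as a diameter) or three (as a circumcircle).
The minimum enclosing circle is determined by three boundary points: (4, 1), (-9, -2), (-6, -8).
Their circumcentre is (-121/58, -133/58) with r² = 80545/1682.
The farthest remaining point (-3, -5) is at distance² 13729/1682 ≤ 80545/1682.

80545/1682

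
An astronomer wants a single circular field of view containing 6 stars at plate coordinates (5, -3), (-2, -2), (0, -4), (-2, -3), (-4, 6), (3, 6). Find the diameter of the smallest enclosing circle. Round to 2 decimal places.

A smallest enclosing disk is always determined by at most three of the input points on its boundary.
The farthest pair is (5, -3)–(-4, 6) with squared distance 162. The circle on this segment as diameter has centre (0.5, 1.5) and r² = 162/4 = 40.5.
Check (-2, -2): distance² to centre = 18.5 ≤ 40.5, so it lies inside.
All remaining points lie in this disk, and no smaller disk contains both endpoints, so this is the minimum enclosing circle.
Diameter = 2r = 2√(40.5) ≈ 12.73.

12.73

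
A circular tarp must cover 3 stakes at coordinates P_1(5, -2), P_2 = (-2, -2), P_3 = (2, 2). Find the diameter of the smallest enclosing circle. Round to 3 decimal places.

7.071

Side lengths²: P_1P_2² = 49, P_1P_3² = 25, P_2P_3² = 32.
Since P_1P_2² = 49 < 32 + 25 = 57, the triangle is acute, so the smallest enclosing circle is the circumcircle.
Circumcentre = (1.5, -1.5), r² = 12.5.
Diameter = 2r = 2√(12.5) ≈ 7.071.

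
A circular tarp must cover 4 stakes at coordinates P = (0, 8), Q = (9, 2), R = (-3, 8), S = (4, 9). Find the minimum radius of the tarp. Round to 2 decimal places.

6.71

The minimum enclosing circle of a finite set is fixed by two of the points (as a diameter) or three (as a circumcircle).
The farthest pair is Q–R with squared distance 180. The circle on this segment as diameter has centre (3, 5) and r² = 180/4 = 45.
Check P: distance² to centre = 18 ≤ 45, so it lies inside.
All remaining points lie in this disk, and no smaller disk contains both endpoints, so this is the minimum enclosing circle.
r = √45 ≈ 6.71.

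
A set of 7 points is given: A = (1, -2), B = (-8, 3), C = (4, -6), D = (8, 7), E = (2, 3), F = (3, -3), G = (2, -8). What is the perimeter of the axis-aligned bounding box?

Width = max x − min x = 8 − (-8) = 16.
Height = max y − min y = 7 − (-8) = 15.
Perimeter = 2(16 + 15) = 62.

62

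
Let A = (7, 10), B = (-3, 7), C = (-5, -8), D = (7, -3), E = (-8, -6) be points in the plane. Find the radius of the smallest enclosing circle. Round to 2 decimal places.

The farthest pair is A–E with squared distance 481. The circle on this segment as diameter has centre (-0.5, 2) and r² = 481/4 = 120.25.
Check B: distance² to centre = 31.25 ≤ 120.25, so it lies inside.
All remaining points lie in this disk, and no smaller disk contains both endpoints, so this is the minimum enclosing circle.
r = √(120.25) ≈ 10.97.

10.97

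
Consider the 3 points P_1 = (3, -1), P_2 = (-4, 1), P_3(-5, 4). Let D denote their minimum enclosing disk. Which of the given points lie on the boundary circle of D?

Side lengths²: P_1P_2² = 53, P_1P_3² = 89, P_2P_3² = 10.
Since P_1P_3² = 89 ≥ 53 + 10 = 63, the angle opposite P_1P_3 is not acute, so the smallest enclosing circle has P_1P_3 as diameter.
Centre = midpoint of P_1P_3 = (-1, 1.5), r² = 89/4 = 22.25.
The points at distance exactly r from the centre are P_1, P_3 — 2 points.

P_1, P_3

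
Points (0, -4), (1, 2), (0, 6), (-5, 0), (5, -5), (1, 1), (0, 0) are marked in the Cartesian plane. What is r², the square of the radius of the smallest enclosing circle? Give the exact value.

22265/578

The minimum enclosing circle is determined by three boundary points: (0, 6), (-5, 0), (5, -5).
Their circumcentre is (41/34, -3/34) with r² = 22265/578.
The farthest remaining point (0, -4) is at distance² 9685/578 ≤ 22265/578.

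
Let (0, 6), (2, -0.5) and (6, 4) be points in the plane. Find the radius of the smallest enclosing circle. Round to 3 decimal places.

Call the three points A, B, C in the order given.
Side lengths²: AB² = 46.25, AC² = 40, BC² = 36.25.
Since AB² = 46.25 < 40 + 36.25 = 76.25, the triangle is acute, so the smallest enclosing circle is the circumcircle.
Circumcentre = (67/28, 89/28), r² = 5365/392.
r = √(5365/392) ≈ 3.699.

3.699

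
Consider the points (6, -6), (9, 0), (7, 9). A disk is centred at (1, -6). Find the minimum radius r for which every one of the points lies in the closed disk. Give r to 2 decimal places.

The required radius is the distance from (1, -6) to the farthest point.
Squared distances: 25, 100, 261.
Maximum is 261, attained at (7, 9).
r = √261 ≈ 16.16.

16.16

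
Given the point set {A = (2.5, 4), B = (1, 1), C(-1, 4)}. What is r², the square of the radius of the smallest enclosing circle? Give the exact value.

4.0625

Side lengths²: AB² = 11.25, AC² = 12.25, BC² = 13.
Since BC² = 13 < 12.25 + 11.25 = 23.5, the triangle is acute, so the smallest enclosing circle is the circumcircle.
Circumcentre = (0.75, 3), r² = 4.0625.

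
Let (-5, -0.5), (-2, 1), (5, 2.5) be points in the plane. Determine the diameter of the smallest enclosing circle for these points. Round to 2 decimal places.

10.44

Call the three points A, B, C in the order given.
Side lengths²: AB² = 11.25, AC² = 109, BC² = 51.25.
Since AC² = 109 ≥ 51.25 + 11.25 = 62.5, the angle opposite AC is not acute, so the smallest enclosing circle has AC as diameter.
Centre = midpoint of AC = (0, 1), r² = 109/4 = 27.25.
Diameter = 2r = 2√(27.25) ≈ 10.44.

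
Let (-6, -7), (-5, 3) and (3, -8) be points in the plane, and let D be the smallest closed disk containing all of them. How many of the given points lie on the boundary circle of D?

2

Call the three points A, B, C in the order given.
Side lengths²: AB² = 101, AC² = 82, BC² = 185.
Since BC² = 185 ≥ 101 + 82 = 183, the angle opposite BC is not acute, so the smallest enclosing circle has BC as diameter.
Centre = midpoint of BC = (-1, -2.5), r² = 185/4 = 46.25.
The points at distance exactly r from the centre are (-5, 3), (3, -8) — 2 points.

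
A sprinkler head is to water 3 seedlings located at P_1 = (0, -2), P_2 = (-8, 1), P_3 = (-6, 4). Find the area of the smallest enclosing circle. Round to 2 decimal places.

59.63

Side lengths²: P_1P_2² = 73, P_1P_3² = 72, P_2P_3² = 13.
Since P_1P_2² = 73 < 72 + 13 = 85, the triangle is acute, so the smallest enclosing circle is the circumcircle.
Circumcentre = (-3.7, 0.3), r² = 18.98.
Area = π·r² = π·18.98 ≈ 59.63.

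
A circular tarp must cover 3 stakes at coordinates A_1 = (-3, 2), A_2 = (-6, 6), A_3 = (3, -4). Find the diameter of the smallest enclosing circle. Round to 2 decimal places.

Side lengths²: A_1A_2² = 25, A_1A_3² = 72, A_2A_3² = 181.
Since A_2A_3² = 181 ≥ 72 + 25 = 97, the angle opposite A_2A_3 is not acute, so the smallest enclosing circle has A_2A_3 as diameter.
Centre = midpoint of A_2A_3 = (-1.5, 1), r² = 181/4 = 45.25.
Diameter = 2r = 2√(45.25) ≈ 13.45.

13.45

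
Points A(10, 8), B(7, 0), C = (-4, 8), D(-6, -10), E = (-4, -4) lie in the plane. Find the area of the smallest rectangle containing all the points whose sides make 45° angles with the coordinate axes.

323

In coordinates u = x + y, v = x − y the rectangle is axis-aligned; the map (x,y)→(u,v) scales areas by 2.
u-values: 18, 7, 4, -16, -8; range = 18 − (-16) = 34.
v-values: 2, 7, -12, 4, 0; range = 7 − (-12) = 19.
Area = (34 × 19) / 2 = 323.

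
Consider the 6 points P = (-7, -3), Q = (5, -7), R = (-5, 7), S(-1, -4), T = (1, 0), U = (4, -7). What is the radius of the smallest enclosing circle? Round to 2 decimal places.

The minimum enclosing circle of a finite set is fixed by two of the points (as a diameter) or three (as a circumcircle).
The farthest pair is Q–R with squared distance 296. The circle on this segment as diameter has centre (0, 0) and r² = 296/4 = 74.
Check P: distance² to centre = 58 ≤ 74, so it lies inside.
All remaining points lie in this disk, and no smaller disk contains both endpoints, so this is the minimum enclosing circle.
r = √74 ≈ 8.60.

8.60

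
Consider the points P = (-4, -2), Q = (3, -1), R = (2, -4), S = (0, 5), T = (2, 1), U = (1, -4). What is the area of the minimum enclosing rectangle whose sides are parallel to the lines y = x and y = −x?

In coordinates u = x + y, v = x − y the rectangle is axis-aligned; the map (x,y)→(u,v) scales areas by 2.
u-values: -6, 2, -2, 5, 3, -3; range = 5 − (-6) = 11.
v-values: -2, 4, 6, -5, 1, 5; range = 6 − (-5) = 11.
Area = (11 × 11) / 2 = 60.5.

60.5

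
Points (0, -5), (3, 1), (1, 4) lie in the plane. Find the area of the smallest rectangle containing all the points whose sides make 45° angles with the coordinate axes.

In coordinates u = x + y, v = x − y the rectangle is axis-aligned; the map (x,y)→(u,v) scales areas by 2.
u-values: -5, 4, 5; range = 5 − (-5) = 10.
v-values: 5, 2, -3; range = 5 − (-3) = 8.
Area = (10 × 8) / 2 = 40.

40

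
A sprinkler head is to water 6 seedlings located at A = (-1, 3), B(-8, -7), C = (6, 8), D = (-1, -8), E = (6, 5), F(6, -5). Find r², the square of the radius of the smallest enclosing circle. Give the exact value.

By Welzl's lemma the MEC is supported by two points (diametrically opposite) or three points (on a circumcircle).
The farthest pair is B–C with squared distance 421. The circle on this segment as diameter has centre (-1, 0.5) and r² = 421/4 = 105.25.
Check A: distance² to centre = 6.25 ≤ 105.25, so it lies inside.
All remaining points lie in this disk, and no smaller disk contains both endpoints, so this is the minimum enclosing circle.

105.25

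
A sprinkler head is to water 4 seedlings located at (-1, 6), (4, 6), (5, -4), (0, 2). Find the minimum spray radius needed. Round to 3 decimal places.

A smallest enclosing disk is always determined by at most three of the input points on its boundary.
The farthest pair is (-1, 6)–(5, -4) with squared distance 136. The circle on this segment as diameter has centre (2, 1) and r² = 136/4 = 34.
Check (4, 6): distance² to centre = 29 ≤ 34, so it lies inside.
All remaining points lie in this disk, and no smaller disk contains both endpoints, so this is the minimum enclosing circle.
r = √34 ≈ 5.831.

5.831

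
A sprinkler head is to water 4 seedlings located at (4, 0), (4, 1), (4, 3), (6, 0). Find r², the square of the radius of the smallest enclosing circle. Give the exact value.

By Welzl's lemma the MEC is supported by two points (diametrically opposite) or three points (on a circumcircle).
The farthest pair is (4, 3)–(6, 0) with squared distance 13. The circle on this segment as diameter has centre (5, 1.5) and r² = 13/4 = 3.25.
Check (4, 0): distance² to centre = 3.25 ≤ 3.25, so it lies inside.
All remaining points lie in this disk, and no smaller disk contains both endpoints, so this is the minimum enclosing circle.

3.25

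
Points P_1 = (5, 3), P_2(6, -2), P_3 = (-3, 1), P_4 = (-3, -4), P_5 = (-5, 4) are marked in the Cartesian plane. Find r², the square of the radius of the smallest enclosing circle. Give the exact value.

39.25

A smallest enclosing disk is always determined by at most three of the input points on its boundary.
The farthest pair is P_2–P_5 with squared distance 157. The circle on this segment as diameter has centre (0.5, 1) and r² = 157/4 = 39.25.
Check P_1: distance² to centre = 24.25 ≤ 39.25, so it lies inside.
All remaining points lie in this disk, and no smaller disk contains both endpoints, so this is the minimum enclosing circle.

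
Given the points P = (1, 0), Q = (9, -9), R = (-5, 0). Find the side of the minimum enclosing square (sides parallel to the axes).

14

The bounding box has width 14 and height 9.
An axis-aligned square enclosing the set must have side ≥ max(width, height).
So the minimum side is max(14, 9) = 14.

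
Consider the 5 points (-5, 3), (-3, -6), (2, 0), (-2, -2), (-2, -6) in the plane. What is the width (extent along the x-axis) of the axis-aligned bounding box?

max x = 2, min x = -5, so width = 7.

7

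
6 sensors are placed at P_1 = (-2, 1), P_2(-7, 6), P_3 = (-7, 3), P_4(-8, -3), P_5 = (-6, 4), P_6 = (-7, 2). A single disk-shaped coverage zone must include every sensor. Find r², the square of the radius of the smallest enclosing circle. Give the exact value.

21.32

A smallest enclosing disk is always determined by at most three of the input points on its boundary.
The minimum enclosing circle is determined by three boundary points: P_1, P_2, P_4.
Their circumcentre is (-6.6, 1.4) with r² = 21.32.
The farthest remaining point P_5 is at distance² 7.12 ≤ 21.32.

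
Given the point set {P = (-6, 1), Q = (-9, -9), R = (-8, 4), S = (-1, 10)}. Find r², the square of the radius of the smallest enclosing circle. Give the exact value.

A smallest enclosing disk is always determined by at most three of the input points on its boundary.
The farthest pair is Q–S with squared distance 425. The circle on this segment as diameter has centre (-5, 0.5) and r² = 425/4 = 106.25.
Check P: distance² to centre = 1.25 ≤ 106.25, so it lies inside.
All remaining points lie in this disk, and no smaller disk contains both endpoints, so this is the minimum enclosing circle.

106.25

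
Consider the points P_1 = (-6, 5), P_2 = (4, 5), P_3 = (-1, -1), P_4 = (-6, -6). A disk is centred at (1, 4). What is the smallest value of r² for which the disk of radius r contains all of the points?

149

The required radius is the distance from (1, 4) to the farthest point.
Squared distances: 50, 10, 29, 149.
Maximum is 149, attained at P_4.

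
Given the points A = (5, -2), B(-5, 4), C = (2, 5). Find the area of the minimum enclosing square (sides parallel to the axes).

100

The bounding box has width 10 and height 7.
An axis-aligned square enclosing the set must have side ≥ max(width, height).
So the minimum side is max(10, 7) = 10.
Area = 10² = 100.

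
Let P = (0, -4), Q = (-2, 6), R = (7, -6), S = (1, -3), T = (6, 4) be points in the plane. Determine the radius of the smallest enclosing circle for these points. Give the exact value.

7.5

The farthest pair is Q–R with squared distance 225. The circle on this segment as diameter has centre (2.5, 0) and r² = 225/4 = 56.25.
Check P: distance² to centre = 22.25 ≤ 56.25, so it lies inside.
All remaining points lie in this disk, and no smaller disk contains both endpoints, so this is the minimum enclosing circle.
r = √(56.25) = 7.5.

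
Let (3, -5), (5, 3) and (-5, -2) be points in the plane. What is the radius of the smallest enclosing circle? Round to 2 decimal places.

5.63

Call the three points A, B, C in the order given.
Side lengths²: AB² = 68, AC² = 73, BC² = 125.
Since BC² = 125 < 73 + 68 = 141, the triangle is acute, so the smallest enclosing circle is the circumcircle.
Circumcentre = (2/7, -1/14), r² = 6205/196.
r = √(6205/196) ≈ 5.63.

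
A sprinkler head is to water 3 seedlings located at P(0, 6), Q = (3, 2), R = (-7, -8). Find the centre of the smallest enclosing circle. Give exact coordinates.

(-3.5, -1)

Side lengths²: PQ² = 25, PR² = 245, QR² = 200.
Since PR² = 245 ≥ 200 + 25 = 225, the angle opposite PR is not acute, so the smallest enclosing circle has PR as diameter.
Centre = midpoint of PR = (-3.5, -1), r² = 245/4 = 61.25.
Centre = (-3.5, -1).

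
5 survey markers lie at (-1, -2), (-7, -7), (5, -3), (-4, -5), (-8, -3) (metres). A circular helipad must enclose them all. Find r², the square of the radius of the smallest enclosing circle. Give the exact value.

42.5

The minimum enclosing circle of a finite set is fixed by two of the points (as a diameter) or three (as a circumcircle).
The minimum enclosing circle is determined by three boundary points: (-7, -7), (5, -3), (-8, -3).
Their circumcentre is (-1.5, -3.5) with r² = 42.5.
The farthest remaining point (-4, -5) is at distance² 8.5 ≤ 42.5.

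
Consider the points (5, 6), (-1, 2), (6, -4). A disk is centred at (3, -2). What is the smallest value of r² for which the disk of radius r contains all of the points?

68

The required radius is the distance from (3, -2) to the farthest point.
Squared distances: 68, 32, 13.
Maximum is 68, attained at (5, 6).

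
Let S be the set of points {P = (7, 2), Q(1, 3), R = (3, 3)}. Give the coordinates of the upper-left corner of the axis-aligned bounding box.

(1, 3)

x-range [1, 7], y-range [2, 3].
The upper-left corner is (1, 3).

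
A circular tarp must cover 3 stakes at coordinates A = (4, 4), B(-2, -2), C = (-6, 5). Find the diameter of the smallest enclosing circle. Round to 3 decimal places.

10.417

Side lengths²: AB² = 72, AC² = 101, BC² = 65.
Since AC² = 101 < 72 + 65 = 137, the triangle is acute, so the smallest enclosing circle is the circumcircle.
Circumcentre = (-25/22, 69/22), r² = 6565/242.
Diameter = 2r = 2√(6565/242) ≈ 10.417.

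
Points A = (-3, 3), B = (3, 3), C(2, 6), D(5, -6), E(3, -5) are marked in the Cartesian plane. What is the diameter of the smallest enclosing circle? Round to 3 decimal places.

The minimum enclosing circle of a finite set is fixed by two of the points (as a diameter) or three (as a circumcircle).
The minimum enclosing circle is determined by three boundary points: A, C, D.
Their circumcentre is (109/46, -13/46) with r² = 41905/1058.
The farthest remaining point E is at distance² 23965/1058 ≤ 41905/1058.
Diameter = 2r = 2√(41905/1058) ≈ 12.587.

12.587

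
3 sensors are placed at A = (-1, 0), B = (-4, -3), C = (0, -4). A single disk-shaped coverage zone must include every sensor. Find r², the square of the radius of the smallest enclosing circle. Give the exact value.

Side lengths²: AB² = 18, AC² = 17, BC² = 17.
Since AB² = 18 < 17 + 17 = 34, the triangle is acute, so the smallest enclosing circle is the circumcircle.
Circumcentre = (-1.7, -2.3), r² = 5.78.

5.78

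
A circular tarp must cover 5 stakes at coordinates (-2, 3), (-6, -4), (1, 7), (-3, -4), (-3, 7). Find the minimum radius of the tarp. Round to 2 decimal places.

6.52

A smallest enclosing disk is always determined by at most three of the input points on its boundary.
The farthest pair is (-6, -4)–(1, 7) with squared distance 170. The circle on this segment as diameter has centre (-2.5, 1.5) and r² = 170/4 = 42.5.
Check (-2, 3): distance² to centre = 2.5 ≤ 42.5, so it lies inside.
All remaining points lie in this disk, and no smaller disk contains both endpoints, so this is the minimum enclosing circle.
r = √(42.5) ≈ 6.52.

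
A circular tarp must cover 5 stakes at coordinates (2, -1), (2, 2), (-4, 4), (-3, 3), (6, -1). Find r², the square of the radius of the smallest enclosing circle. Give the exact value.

The farthest pair is (-4, 4)–(6, -1) with squared distance 125. The circle on this segment as diameter has centre (1, 1.5) and r² = 125/4 = 31.25.
Check (2, -1): distance² to centre = 7.25 ≤ 31.25, so it lies inside.
All remaining points lie in this disk, and no smaller disk contains both endpoints, so this is the minimum enclosing circle.

31.25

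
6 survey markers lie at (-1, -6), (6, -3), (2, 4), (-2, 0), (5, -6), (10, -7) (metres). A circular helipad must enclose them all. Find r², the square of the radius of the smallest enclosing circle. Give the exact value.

By Welzl's lemma the MEC is supported by two points (diametrically opposite) or three points (on a circumcircle).
The minimum enclosing circle is determined by three boundary points: (2, 4), (-2, 0), (10, -7).
Their circumcentre is (173/38, -97/38) with r² = 35705/722.
The farthest remaining point (-1, -6) is at distance² 30841/722 ≤ 35705/722.

35705/722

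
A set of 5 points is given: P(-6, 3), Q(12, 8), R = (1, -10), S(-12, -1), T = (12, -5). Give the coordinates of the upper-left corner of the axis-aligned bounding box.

(-12, 8)

x-range [-12, 12], y-range [-10, 8].
The upper-left corner is (-12, 8).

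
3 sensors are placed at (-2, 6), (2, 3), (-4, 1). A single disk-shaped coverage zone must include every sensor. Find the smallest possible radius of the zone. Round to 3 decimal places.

Call the three points A, B, C in the order given.
Side lengths²: AB² = 25, AC² = 29, BC² = 40.
Since BC² = 40 < 29 + 25 = 54, the triangle is acute, so the smallest enclosing circle is the circumcircle.
Circumcentre = (-33/26, 73/26), r² = 3625/338.
r = √(3625/338) ≈ 3.275.

3.275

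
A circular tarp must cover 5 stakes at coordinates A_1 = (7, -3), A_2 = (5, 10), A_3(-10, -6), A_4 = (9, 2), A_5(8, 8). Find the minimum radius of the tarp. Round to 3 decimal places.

The minimum enclosing circle of a finite set is fixed by two of the points (as a diameter) or three (as a circumcircle).
The farthest pair is A_3–A_5 with squared distance 520. The circle on this segment as diameter has centre (-1, 1) and r² = 520/4 = 130.
Check A_1: distance² to centre = 80 ≤ 130, so it lies inside.
All remaining points lie in this disk, and no smaller disk contains both endpoints, so this is the minimum enclosing circle.
r = √130 ≈ 11.402.

11.402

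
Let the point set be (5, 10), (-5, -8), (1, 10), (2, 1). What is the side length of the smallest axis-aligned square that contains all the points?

18

The bounding box has width 10 and height 18.
An axis-aligned square enclosing the set must have side ≥ max(width, height).
So the minimum side is max(10, 18) = 18.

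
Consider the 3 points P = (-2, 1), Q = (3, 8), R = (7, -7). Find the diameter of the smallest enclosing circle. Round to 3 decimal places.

Side lengths²: PQ² = 74, PR² = 145, QR² = 241.
Since QR² = 241 ≥ 145 + 74 = 219, the angle opposite QR is not acute, so the smallest enclosing circle has QR as diameter.
Centre = midpoint of QR = (5, 0.5), r² = 241/4 = 60.25.
Diameter = 2r = 2√(60.25) ≈ 15.524.

15.524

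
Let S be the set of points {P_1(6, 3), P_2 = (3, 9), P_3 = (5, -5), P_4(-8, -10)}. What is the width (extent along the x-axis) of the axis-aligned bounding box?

max x = 6, min x = -8, so width = 14.

14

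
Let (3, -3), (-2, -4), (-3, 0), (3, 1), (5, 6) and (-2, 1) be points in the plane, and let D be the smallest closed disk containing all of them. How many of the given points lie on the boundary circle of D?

The minimum enclosing circle of a finite set is fixed by two of the points (as a diameter) or three (as a circumcircle).
The farthest pair is (-2, -4)–(5, 6) with squared distance 149. The circle on this segment as diameter has centre (1.5, 1) and r² = 149/4 = 37.25.
Check (3, -3): distance² to centre = 18.25 ≤ 37.25, so it lies inside.
All remaining points lie in this disk, and no smaller disk contains both endpoints, so this is the minimum enclosing circle.
The points at distance exactly r from the centre are (-2, -4), (5, 6) — 2 points.

2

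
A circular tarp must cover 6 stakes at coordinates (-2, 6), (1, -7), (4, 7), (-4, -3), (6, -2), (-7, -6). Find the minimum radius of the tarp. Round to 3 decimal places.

8.515

The minimum enclosing circle of a finite set is fixed by two of the points (as a diameter) or three (as a circumcircle).
The farthest pair is (4, 7)–(-7, -6) with squared distance 290. The circle on this segment as diameter has centre (-1.5, 0.5) and r² = 290/4 = 72.5.
Check (-2, 6): distance² to centre = 30.5 ≤ 72.5, so it lies inside.
All remaining points lie in this disk, and no smaller disk contains both endpoints, so this is the minimum enclosing circle.
r = √(72.5) ≈ 8.515.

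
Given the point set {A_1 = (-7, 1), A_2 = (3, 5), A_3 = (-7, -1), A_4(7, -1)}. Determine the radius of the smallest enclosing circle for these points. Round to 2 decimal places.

7.07

The farthest pair is A_1–A_4 with squared distance 200. The circle on this segment as diameter has centre (0, 0) and r² = 200/4 = 50.
Check A_2: distance² to centre = 34 ≤ 50, so it lies inside.
All remaining points lie in this disk, and no smaller disk contains both endpoints, so this is the minimum enclosing circle.
r = √50 ≈ 7.07.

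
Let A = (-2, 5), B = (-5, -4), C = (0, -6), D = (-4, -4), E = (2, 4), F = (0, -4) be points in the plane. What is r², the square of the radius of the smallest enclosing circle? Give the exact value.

31.25

By Welzl's lemma the MEC is supported by two points (diametrically opposite) or three points (on a circumcircle).
The farthest pair is A–C with squared distance 125. The circle on this segment as diameter has centre (-1, -0.5) and r² = 125/4 = 31.25.
Check B: distance² to centre = 28.25 ≤ 31.25, so it lies inside.
All remaining points lie in this disk, and no smaller disk contains both endpoints, so this is the minimum enclosing circle.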